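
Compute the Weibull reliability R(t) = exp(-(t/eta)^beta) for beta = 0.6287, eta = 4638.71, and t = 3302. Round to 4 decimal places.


beta = 0.6287, eta = 4638.71, t = 3302
t/eta = 3302 / 4638.71 = 0.7118
(t/eta)^beta = 0.7118^0.6287 = 0.8076
R(t) = exp(-0.8076)
R(t) = 0.4459

0.4459


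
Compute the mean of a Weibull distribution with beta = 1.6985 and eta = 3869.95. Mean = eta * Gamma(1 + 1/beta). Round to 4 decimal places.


beta = 1.6985, eta = 3869.95
1/beta = 0.5888
1 + 1/beta = 1.5888
Gamma(1.5888) = 0.8923
Mean = 3869.95 * 0.8923
Mean = 3453.1499

3453.1499


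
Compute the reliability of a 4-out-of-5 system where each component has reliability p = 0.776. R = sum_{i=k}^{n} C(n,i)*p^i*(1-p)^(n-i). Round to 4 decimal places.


k = 4, n = 5, p = 0.776
i=4: C(5,4)=5 * 0.776^4 * 0.224^1 = 0.4061
i=5: C(5,5)=1 * 0.776^5 * 0.224^0 = 0.2814
R = sum of terms = 0.6875

0.6875


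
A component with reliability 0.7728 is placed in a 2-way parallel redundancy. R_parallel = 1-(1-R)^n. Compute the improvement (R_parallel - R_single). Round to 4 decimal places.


R_single = 0.7728, n = 2
1 - R_single = 0.2272
(1 - R_single)^n = 0.2272^2 = 0.0516
R_parallel = 1 - 0.0516 = 0.9484
Improvement = 0.9484 - 0.7728
Improvement = 0.1756

0.1756


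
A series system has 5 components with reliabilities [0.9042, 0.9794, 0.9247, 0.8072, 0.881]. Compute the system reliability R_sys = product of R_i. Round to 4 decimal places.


Components: [0.9042, 0.9794, 0.9247, 0.8072, 0.881]
After component 1 (R=0.9042): product = 0.9042
After component 2 (R=0.9794): product = 0.8856
After component 3 (R=0.9247): product = 0.8189
After component 4 (R=0.8072): product = 0.661
After component 5 (R=0.881): product = 0.5823
R_sys = 0.5823

0.5823


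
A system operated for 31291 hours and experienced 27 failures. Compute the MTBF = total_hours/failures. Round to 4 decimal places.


total_hours = 31291
failures = 27
MTBF = 31291 / 27
MTBF = 1158.9259

1158.9259


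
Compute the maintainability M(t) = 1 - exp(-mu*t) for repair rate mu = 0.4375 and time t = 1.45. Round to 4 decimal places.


mu = 0.4375, t = 1.45
mu * t = 0.4375 * 1.45 = 0.6344
exp(-0.6344) = 0.5303
M(t) = 1 - 0.5303
M(t) = 0.4697

0.4697


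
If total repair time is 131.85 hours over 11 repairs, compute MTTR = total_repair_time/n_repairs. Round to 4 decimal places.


total_repair_time = 131.85
n_repairs = 11
MTTR = 131.85 / 11
MTTR = 11.9864

11.9864


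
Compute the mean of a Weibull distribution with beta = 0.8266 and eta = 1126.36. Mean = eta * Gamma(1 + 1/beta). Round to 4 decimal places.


beta = 0.8266, eta = 1126.36
1/beta = 1.2098
1 + 1/beta = 2.2098
Gamma(2.2098) = 1.1077
Mean = 1126.36 * 1.1077
Mean = 1247.6808

1247.6808


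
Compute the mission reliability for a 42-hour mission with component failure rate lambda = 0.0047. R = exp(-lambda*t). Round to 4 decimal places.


lambda = 0.0047
mission_time = 42
lambda * t = 0.0047 * 42 = 0.1974
R = exp(-0.1974)
R = 0.8209

0.8209


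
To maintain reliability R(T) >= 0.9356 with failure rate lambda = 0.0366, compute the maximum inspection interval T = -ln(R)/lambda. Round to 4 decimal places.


R_target = 0.9356
lambda = 0.0366
-ln(0.9356) = 0.0666
T = 0.0666 / 0.0366
T = 1.8188

1.8188


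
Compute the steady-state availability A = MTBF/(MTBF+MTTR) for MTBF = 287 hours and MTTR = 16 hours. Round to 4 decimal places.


MTBF = 287
MTTR = 16
MTBF + MTTR = 303
A = 287 / 303
A = 0.9472

0.9472


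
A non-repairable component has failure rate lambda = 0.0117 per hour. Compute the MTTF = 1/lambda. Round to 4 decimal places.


lambda = 0.0117
MTTF = 1 / 0.0117
MTTF = 85.4701

85.4701


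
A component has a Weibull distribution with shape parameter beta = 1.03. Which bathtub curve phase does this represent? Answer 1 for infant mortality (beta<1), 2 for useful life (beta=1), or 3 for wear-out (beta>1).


beta = 1.03
Compare beta to 1:
beta < 1 => infant mortality (phase 1)
beta = 1 => useful life (phase 2)
beta > 1 => wear-out (phase 3)
Since beta = 1.03, this is wear-out (increasing failure rate)
Phase = 3

3


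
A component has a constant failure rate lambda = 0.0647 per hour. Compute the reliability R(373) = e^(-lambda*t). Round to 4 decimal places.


lambda = 0.0647
t = 373
lambda * t = 24.1331
R(t) = e^(-24.1331)
R(t) = 0.0

0.0


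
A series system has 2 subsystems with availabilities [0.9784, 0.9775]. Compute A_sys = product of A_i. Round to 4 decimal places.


Subsystems: [0.9784, 0.9775]
After subsystem 1 (A=0.9784): product = 0.9784
After subsystem 2 (A=0.9775): product = 0.9564
A_sys = 0.9564

0.9564


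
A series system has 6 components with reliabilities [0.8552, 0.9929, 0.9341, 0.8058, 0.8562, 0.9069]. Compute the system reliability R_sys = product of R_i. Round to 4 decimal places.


Components: [0.8552, 0.9929, 0.9341, 0.8058, 0.8562, 0.9069]
After component 1 (R=0.8552): product = 0.8552
After component 2 (R=0.9929): product = 0.8491
After component 3 (R=0.9341): product = 0.7932
After component 4 (R=0.8058): product = 0.6391
After component 5 (R=0.8562): product = 0.5472
After component 6 (R=0.9069): product = 0.4963
R_sys = 0.4963

0.4963


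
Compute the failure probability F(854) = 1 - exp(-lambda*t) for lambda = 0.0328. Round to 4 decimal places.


lambda = 0.0328, t = 854
lambda * t = 28.0112
exp(-28.0112) = 0.0
F(t) = 1 - 0.0
F(t) = 1.0

1.0


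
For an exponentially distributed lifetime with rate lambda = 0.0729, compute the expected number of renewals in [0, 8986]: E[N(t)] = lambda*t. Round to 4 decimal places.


lambda = 0.0729
t = 8986
E[N(t)] = lambda * t
E[N(t)] = 0.0729 * 8986
E[N(t)] = 655.0794

655.0794


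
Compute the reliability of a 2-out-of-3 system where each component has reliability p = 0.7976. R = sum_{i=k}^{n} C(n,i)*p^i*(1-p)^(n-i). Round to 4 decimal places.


k = 2, n = 3, p = 0.7976
i=2: C(3,2)=3 * 0.7976^2 * 0.2024^1 = 0.3863
i=3: C(3,3)=1 * 0.7976^3 * 0.2024^0 = 0.5074
R = sum of terms = 0.8937

0.8937


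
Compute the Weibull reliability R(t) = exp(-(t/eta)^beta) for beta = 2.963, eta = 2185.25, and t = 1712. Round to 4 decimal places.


beta = 2.963, eta = 2185.25, t = 1712
t/eta = 1712 / 2185.25 = 0.7834
(t/eta)^beta = 0.7834^2.963 = 0.4852
R(t) = exp(-0.4852)
R(t) = 0.6156

0.6156


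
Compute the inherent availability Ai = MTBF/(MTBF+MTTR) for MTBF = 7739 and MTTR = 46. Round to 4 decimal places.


MTBF = 7739
MTTR = 46
MTBF + MTTR = 7785
Ai = 7739 / 7785
Ai = 0.9941

0.9941


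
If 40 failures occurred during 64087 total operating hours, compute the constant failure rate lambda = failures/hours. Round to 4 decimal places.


failures = 40
total_hours = 64087
lambda = 40 / 64087
lambda = 0.0006

0.0006


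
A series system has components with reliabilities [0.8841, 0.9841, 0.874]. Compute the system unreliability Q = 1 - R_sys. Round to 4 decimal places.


Components: [0.8841, 0.9841, 0.874]
After component 1: product = 0.8841
After component 2: product = 0.87
After component 3: product = 0.7604
R_sys = 0.7604
Q = 1 - 0.7604 = 0.2396

0.2396


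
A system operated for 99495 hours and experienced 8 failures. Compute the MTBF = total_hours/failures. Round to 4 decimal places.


total_hours = 99495
failures = 8
MTBF = 99495 / 8
MTBF = 12436.875

12436.875


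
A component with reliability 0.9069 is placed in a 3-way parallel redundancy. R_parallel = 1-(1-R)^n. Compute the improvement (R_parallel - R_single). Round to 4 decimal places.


R_single = 0.9069, n = 3
1 - R_single = 0.0931
(1 - R_single)^n = 0.0931^3 = 0.0008
R_parallel = 1 - 0.0008 = 0.9992
Improvement = 0.9992 - 0.9069
Improvement = 0.0923

0.0923


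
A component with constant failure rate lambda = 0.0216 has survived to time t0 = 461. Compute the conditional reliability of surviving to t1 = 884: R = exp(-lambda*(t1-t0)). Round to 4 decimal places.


lambda = 0.0216
t0 = 461, t1 = 884
t1 - t0 = 423
lambda * (t1-t0) = 0.0216 * 423 = 9.1368
R = exp(-9.1368)
R = 0.0001

0.0001


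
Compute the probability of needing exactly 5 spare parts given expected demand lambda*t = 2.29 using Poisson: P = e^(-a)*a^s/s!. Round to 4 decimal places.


a = 2.29, s = 5
e^(-a) = e^(-2.29) = 0.1013
a^s = 2.29^5 = 62.9763
s! = 120
P = 0.1013 * 62.9763 / 120
P = 0.0531

0.0531


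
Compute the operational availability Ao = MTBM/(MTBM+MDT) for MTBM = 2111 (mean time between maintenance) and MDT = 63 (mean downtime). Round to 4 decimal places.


MTBM = 2111
MDT = 63
MTBM + MDT = 2174
Ao = 2111 / 2174
Ao = 0.971

0.971


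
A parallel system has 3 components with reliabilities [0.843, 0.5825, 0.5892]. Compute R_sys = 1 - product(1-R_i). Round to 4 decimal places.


Components: [0.843, 0.5825, 0.5892]
(1 - 0.843) = 0.157, running product = 0.157
(1 - 0.5825) = 0.4175, running product = 0.0655
(1 - 0.5892) = 0.4108, running product = 0.0269
Product of (1-R_i) = 0.0269
R_sys = 1 - 0.0269 = 0.9731

0.9731


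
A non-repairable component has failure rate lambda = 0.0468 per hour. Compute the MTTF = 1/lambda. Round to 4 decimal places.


lambda = 0.0468
MTTF = 1 / 0.0468
MTTF = 21.3675

21.3675


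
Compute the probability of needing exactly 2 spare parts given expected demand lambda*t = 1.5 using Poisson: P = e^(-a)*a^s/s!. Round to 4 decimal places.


a = 1.5, s = 2
e^(-a) = e^(-1.5) = 0.2231
a^s = 1.5^2 = 2.25
s! = 2
P = 0.2231 * 2.25 / 2
P = 0.251

0.251


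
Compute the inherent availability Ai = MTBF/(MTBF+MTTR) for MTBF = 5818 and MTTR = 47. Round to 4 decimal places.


MTBF = 5818
MTTR = 47
MTBF + MTTR = 5865
Ai = 5818 / 5865
Ai = 0.992

0.992


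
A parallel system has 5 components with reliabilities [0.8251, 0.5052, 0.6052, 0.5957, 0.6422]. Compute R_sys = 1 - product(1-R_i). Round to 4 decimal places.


Components: [0.8251, 0.5052, 0.6052, 0.5957, 0.6422]
(1 - 0.8251) = 0.1749, running product = 0.1749
(1 - 0.5052) = 0.4948, running product = 0.0865
(1 - 0.6052) = 0.3948, running product = 0.0342
(1 - 0.5957) = 0.4043, running product = 0.0138
(1 - 0.6422) = 0.3578, running product = 0.0049
Product of (1-R_i) = 0.0049
R_sys = 1 - 0.0049 = 0.9951

0.9951


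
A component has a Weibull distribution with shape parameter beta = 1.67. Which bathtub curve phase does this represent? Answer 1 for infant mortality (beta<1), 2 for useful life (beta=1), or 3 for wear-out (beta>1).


beta = 1.67
Compare beta to 1:
beta < 1 => infant mortality (phase 1)
beta = 1 => useful life (phase 2)
beta > 1 => wear-out (phase 3)
Since beta = 1.67, this is wear-out (increasing failure rate)
Phase = 3

3


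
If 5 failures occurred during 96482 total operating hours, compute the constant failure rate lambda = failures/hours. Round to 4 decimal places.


failures = 5
total_hours = 96482
lambda = 5 / 96482
lambda = 0.0001

0.0001


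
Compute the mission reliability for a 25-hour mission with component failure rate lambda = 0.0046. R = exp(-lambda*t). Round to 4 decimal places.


lambda = 0.0046
mission_time = 25
lambda * t = 0.0046 * 25 = 0.115
R = exp(-0.115)
R = 0.8914

0.8914


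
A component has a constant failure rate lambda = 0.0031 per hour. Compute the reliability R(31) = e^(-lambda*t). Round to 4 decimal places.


lambda = 0.0031
t = 31
lambda * t = 0.0961
R(t) = e^(-0.0961)
R(t) = 0.9084

0.9084


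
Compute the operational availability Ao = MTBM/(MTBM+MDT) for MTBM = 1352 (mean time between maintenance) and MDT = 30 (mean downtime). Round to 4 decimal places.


MTBM = 1352
MDT = 30
MTBM + MDT = 1382
Ao = 1352 / 1382
Ao = 0.9783

0.9783


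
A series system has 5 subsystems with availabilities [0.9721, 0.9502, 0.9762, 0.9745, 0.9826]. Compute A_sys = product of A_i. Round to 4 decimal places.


Subsystems: [0.9721, 0.9502, 0.9762, 0.9745, 0.9826]
After subsystem 1 (A=0.9721): product = 0.9721
After subsystem 2 (A=0.9502): product = 0.9237
After subsystem 3 (A=0.9762): product = 0.9017
After subsystem 4 (A=0.9745): product = 0.8787
After subsystem 5 (A=0.9826): product = 0.8634
A_sys = 0.8634

0.8634


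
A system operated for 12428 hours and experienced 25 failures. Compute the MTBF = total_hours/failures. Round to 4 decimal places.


total_hours = 12428
failures = 25
MTBF = 12428 / 25
MTBF = 497.12

497.12


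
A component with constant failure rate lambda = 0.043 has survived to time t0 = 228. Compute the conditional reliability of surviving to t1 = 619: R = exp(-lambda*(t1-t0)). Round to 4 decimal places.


lambda = 0.043
t0 = 228, t1 = 619
t1 - t0 = 391
lambda * (t1-t0) = 0.043 * 391 = 16.813
R = exp(-16.813)
R = 0.0

0.0


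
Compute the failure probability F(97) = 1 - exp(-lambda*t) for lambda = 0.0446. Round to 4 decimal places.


lambda = 0.0446, t = 97
lambda * t = 4.3262
exp(-4.3262) = 0.0132
F(t) = 1 - 0.0132
F(t) = 0.9868

0.9868


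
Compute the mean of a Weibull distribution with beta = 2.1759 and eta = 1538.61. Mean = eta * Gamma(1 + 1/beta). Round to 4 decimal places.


beta = 2.1759, eta = 1538.61
1/beta = 0.4596
1 + 1/beta = 1.4596
Gamma(1.4596) = 0.8856
Mean = 1538.61 * 0.8856
Mean = 1362.6007

1362.6007


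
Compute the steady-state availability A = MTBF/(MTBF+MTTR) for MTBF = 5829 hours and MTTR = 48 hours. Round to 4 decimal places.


MTBF = 5829
MTTR = 48
MTBF + MTTR = 5877
A = 5829 / 5877
A = 0.9918

0.9918


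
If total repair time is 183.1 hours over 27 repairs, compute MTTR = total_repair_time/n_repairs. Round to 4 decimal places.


total_repair_time = 183.1
n_repairs = 27
MTTR = 183.1 / 27
MTTR = 6.7815

6.7815


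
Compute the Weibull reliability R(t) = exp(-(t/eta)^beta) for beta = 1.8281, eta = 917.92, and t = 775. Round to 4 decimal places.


beta = 1.8281, eta = 917.92, t = 775
t/eta = 775 / 917.92 = 0.8443
(t/eta)^beta = 0.8443^1.8281 = 0.7339
R(t) = exp(-0.7339)
R(t) = 0.48

0.48


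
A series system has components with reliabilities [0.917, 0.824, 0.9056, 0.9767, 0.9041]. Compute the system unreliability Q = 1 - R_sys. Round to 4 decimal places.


Components: [0.917, 0.824, 0.9056, 0.9767, 0.9041]
After component 1: product = 0.917
After component 2: product = 0.7556
After component 3: product = 0.6843
After component 4: product = 0.6683
After component 5: product = 0.6042
R_sys = 0.6042
Q = 1 - 0.6042 = 0.3958

0.3958


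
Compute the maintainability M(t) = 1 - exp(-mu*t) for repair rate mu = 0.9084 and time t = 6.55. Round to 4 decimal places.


mu = 0.9084, t = 6.55
mu * t = 0.9084 * 6.55 = 5.95
exp(-5.95) = 0.0026
M(t) = 1 - 0.0026
M(t) = 0.9974

0.9974


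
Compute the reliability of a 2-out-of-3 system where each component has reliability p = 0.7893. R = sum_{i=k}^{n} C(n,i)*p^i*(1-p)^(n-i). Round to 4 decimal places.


k = 2, n = 3, p = 0.7893
i=2: C(3,2)=3 * 0.7893^2 * 0.2107^1 = 0.3938
i=3: C(3,3)=1 * 0.7893^3 * 0.2107^0 = 0.4917
R = sum of terms = 0.8855

0.8855


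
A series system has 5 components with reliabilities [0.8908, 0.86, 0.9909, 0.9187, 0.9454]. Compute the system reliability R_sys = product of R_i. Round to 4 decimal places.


Components: [0.8908, 0.86, 0.9909, 0.9187, 0.9454]
After component 1 (R=0.8908): product = 0.8908
After component 2 (R=0.86): product = 0.7661
After component 3 (R=0.9909): product = 0.7591
After component 4 (R=0.9187): product = 0.6974
After component 5 (R=0.9454): product = 0.6593
R_sys = 0.6593

0.6593


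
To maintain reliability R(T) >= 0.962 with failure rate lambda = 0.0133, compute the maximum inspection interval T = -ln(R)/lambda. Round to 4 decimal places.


R_target = 0.962
lambda = 0.0133
-ln(0.962) = 0.0387
T = 0.0387 / 0.0133
T = 2.9128

2.9128


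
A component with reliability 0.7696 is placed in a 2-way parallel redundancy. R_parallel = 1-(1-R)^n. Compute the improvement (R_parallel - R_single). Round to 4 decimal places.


R_single = 0.7696, n = 2
1 - R_single = 0.2304
(1 - R_single)^n = 0.2304^2 = 0.0531
R_parallel = 1 - 0.0531 = 0.9469
Improvement = 0.9469 - 0.7696
Improvement = 0.1773

0.1773


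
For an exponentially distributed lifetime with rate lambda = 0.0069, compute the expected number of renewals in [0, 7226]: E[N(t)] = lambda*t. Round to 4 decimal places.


lambda = 0.0069
t = 7226
E[N(t)] = lambda * t
E[N(t)] = 0.0069 * 7226
E[N(t)] = 49.8594

49.8594


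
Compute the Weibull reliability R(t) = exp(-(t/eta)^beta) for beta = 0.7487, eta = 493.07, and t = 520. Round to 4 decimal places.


beta = 0.7487, eta = 493.07, t = 520
t/eta = 520 / 493.07 = 1.0546
(t/eta)^beta = 1.0546^0.7487 = 1.0406
R(t) = exp(-1.0406)
R(t) = 0.3532

0.3532


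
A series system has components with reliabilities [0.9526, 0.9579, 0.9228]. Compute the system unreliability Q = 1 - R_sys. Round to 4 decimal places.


Components: [0.9526, 0.9579, 0.9228]
After component 1: product = 0.9526
After component 2: product = 0.9125
After component 3: product = 0.8421
R_sys = 0.8421
Q = 1 - 0.8421 = 0.1579

0.1579


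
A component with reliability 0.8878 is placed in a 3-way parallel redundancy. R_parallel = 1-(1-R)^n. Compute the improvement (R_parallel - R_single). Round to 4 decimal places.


R_single = 0.8878, n = 3
1 - R_single = 0.1122
(1 - R_single)^n = 0.1122^3 = 0.0014
R_parallel = 1 - 0.0014 = 0.9986
Improvement = 0.9986 - 0.8878
Improvement = 0.1108

0.1108


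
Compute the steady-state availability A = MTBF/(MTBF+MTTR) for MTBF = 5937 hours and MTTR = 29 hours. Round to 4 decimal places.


MTBF = 5937
MTTR = 29
MTBF + MTTR = 5966
A = 5937 / 5966
A = 0.9951

0.9951


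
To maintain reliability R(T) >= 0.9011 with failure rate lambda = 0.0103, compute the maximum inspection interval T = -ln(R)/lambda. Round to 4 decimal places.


R_target = 0.9011
lambda = 0.0103
-ln(0.9011) = 0.1041
T = 0.1041 / 0.0103
T = 10.1106

10.1106


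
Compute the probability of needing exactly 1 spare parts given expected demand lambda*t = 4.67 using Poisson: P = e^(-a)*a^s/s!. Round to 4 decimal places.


a = 4.67, s = 1
e^(-a) = e^(-4.67) = 0.0094
a^s = 4.67^1 = 4.67
s! = 1
P = 0.0094 * 4.67 / 1
P = 0.0438

0.0438


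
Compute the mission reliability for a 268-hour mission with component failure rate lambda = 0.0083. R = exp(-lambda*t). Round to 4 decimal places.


lambda = 0.0083
mission_time = 268
lambda * t = 0.0083 * 268 = 2.2244
R = exp(-2.2244)
R = 0.1081

0.1081


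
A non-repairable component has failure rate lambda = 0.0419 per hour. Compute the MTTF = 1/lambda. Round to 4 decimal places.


lambda = 0.0419
MTTF = 1 / 0.0419
MTTF = 23.8663

23.8663


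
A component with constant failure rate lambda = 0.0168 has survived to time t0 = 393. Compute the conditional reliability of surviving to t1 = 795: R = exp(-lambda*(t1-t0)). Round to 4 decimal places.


lambda = 0.0168
t0 = 393, t1 = 795
t1 - t0 = 402
lambda * (t1-t0) = 0.0168 * 402 = 6.7536
R = exp(-6.7536)
R = 0.0012

0.0012


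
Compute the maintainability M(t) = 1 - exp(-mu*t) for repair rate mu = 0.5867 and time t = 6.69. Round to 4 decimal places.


mu = 0.5867, t = 6.69
mu * t = 0.5867 * 6.69 = 3.925
exp(-3.925) = 0.0197
M(t) = 1 - 0.0197
M(t) = 0.9803

0.9803


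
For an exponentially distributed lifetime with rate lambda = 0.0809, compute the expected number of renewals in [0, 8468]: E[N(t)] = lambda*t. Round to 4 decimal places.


lambda = 0.0809
t = 8468
E[N(t)] = lambda * t
E[N(t)] = 0.0809 * 8468
E[N(t)] = 685.0612

685.0612


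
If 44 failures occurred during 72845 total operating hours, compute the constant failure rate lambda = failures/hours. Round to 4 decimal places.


failures = 44
total_hours = 72845
lambda = 44 / 72845
lambda = 0.0006

0.0006


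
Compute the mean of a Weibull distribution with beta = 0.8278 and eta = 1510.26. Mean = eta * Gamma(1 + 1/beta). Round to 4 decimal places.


beta = 0.8278, eta = 1510.26
1/beta = 1.208
1 + 1/beta = 2.208
Gamma(2.208) = 1.1066
Mean = 1510.26 * 1.1066
Mean = 1671.3198

1671.3198


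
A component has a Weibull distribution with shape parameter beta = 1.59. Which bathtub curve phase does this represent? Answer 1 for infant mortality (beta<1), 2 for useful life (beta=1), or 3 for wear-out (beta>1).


beta = 1.59
Compare beta to 1:
beta < 1 => infant mortality (phase 1)
beta = 1 => useful life (phase 2)
beta > 1 => wear-out (phase 3)
Since beta = 1.59, this is wear-out (increasing failure rate)
Phase = 3

3


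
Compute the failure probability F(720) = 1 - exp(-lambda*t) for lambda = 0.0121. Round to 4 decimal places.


lambda = 0.0121, t = 720
lambda * t = 8.712
exp(-8.712) = 0.0002
F(t) = 1 - 0.0002
F(t) = 0.9998

0.9998


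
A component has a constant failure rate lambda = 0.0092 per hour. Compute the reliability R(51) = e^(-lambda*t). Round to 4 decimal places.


lambda = 0.0092
t = 51
lambda * t = 0.4692
R(t) = e^(-0.4692)
R(t) = 0.6255

0.6255


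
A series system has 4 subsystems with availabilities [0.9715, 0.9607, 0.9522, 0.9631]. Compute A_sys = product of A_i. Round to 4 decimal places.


Subsystems: [0.9715, 0.9607, 0.9522, 0.9631]
After subsystem 1 (A=0.9715): product = 0.9715
After subsystem 2 (A=0.9607): product = 0.9333
After subsystem 3 (A=0.9522): product = 0.8887
After subsystem 4 (A=0.9631): product = 0.8559
A_sys = 0.8559

0.8559


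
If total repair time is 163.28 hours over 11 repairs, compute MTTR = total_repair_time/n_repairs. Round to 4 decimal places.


total_repair_time = 163.28
n_repairs = 11
MTTR = 163.28 / 11
MTTR = 14.8436

14.8436


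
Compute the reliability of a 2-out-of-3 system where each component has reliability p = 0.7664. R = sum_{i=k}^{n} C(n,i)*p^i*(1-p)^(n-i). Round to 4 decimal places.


k = 2, n = 3, p = 0.7664
i=2: C(3,2)=3 * 0.7664^2 * 0.2336^1 = 0.4116
i=3: C(3,3)=1 * 0.7664^3 * 0.2336^0 = 0.4502
R = sum of terms = 0.8618

0.8618


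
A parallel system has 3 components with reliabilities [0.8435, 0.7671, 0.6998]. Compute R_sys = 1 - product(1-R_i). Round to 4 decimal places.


Components: [0.8435, 0.7671, 0.6998]
(1 - 0.8435) = 0.1565, running product = 0.1565
(1 - 0.7671) = 0.2329, running product = 0.0364
(1 - 0.6998) = 0.3002, running product = 0.0109
Product of (1-R_i) = 0.0109
R_sys = 1 - 0.0109 = 0.9891

0.9891


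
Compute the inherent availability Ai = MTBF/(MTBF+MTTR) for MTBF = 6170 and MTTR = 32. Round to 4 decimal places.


MTBF = 6170
MTTR = 32
MTBF + MTTR = 6202
Ai = 6170 / 6202
Ai = 0.9948

0.9948


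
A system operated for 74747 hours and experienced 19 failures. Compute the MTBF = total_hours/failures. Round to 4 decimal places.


total_hours = 74747
failures = 19
MTBF = 74747 / 19
MTBF = 3934.0526

3934.0526


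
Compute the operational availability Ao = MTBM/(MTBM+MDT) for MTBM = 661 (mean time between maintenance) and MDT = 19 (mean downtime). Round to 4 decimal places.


MTBM = 661
MDT = 19
MTBM + MDT = 680
Ao = 661 / 680
Ao = 0.9721

0.9721


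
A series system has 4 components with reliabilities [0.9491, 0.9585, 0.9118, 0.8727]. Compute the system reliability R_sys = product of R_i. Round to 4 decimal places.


Components: [0.9491, 0.9585, 0.9118, 0.8727]
After component 1 (R=0.9491): product = 0.9491
After component 2 (R=0.9585): product = 0.9097
After component 3 (R=0.9118): product = 0.8295
After component 4 (R=0.8727): product = 0.7239
R_sys = 0.7239

0.7239


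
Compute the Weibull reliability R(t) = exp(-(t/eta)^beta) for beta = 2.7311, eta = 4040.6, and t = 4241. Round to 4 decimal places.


beta = 2.7311, eta = 4040.6, t = 4241
t/eta = 4241 / 4040.6 = 1.0496
(t/eta)^beta = 1.0496^2.7311 = 1.1413
R(t) = exp(-1.1413)
R(t) = 0.3194

0.3194


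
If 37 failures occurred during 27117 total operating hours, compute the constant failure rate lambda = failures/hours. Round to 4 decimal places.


failures = 37
total_hours = 27117
lambda = 37 / 27117
lambda = 0.0014

0.0014


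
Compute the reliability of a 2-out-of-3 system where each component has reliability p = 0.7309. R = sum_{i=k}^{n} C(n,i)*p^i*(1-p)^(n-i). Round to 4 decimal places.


k = 2, n = 3, p = 0.7309
i=2: C(3,2)=3 * 0.7309^2 * 0.2691^1 = 0.4313
i=3: C(3,3)=1 * 0.7309^3 * 0.2691^0 = 0.3905
R = sum of terms = 0.8217

0.8217


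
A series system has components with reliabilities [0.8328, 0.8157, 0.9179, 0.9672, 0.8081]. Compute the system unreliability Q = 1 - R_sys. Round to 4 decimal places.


Components: [0.8328, 0.8157, 0.9179, 0.9672, 0.8081]
After component 1: product = 0.8328
After component 2: product = 0.6793
After component 3: product = 0.6235
After component 4: product = 0.6031
After component 5: product = 0.4874
R_sys = 0.4874
Q = 1 - 0.4874 = 0.5126

0.5126


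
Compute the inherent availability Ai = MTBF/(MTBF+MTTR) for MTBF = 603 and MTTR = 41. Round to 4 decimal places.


MTBF = 603
MTTR = 41
MTBF + MTTR = 644
Ai = 603 / 644
Ai = 0.9363

0.9363


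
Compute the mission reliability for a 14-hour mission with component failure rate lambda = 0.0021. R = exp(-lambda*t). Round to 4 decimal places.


lambda = 0.0021
mission_time = 14
lambda * t = 0.0021 * 14 = 0.0294
R = exp(-0.0294)
R = 0.971

0.971


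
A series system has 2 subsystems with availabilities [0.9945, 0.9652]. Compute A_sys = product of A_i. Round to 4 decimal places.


Subsystems: [0.9945, 0.9652]
After subsystem 1 (A=0.9945): product = 0.9945
After subsystem 2 (A=0.9652): product = 0.9599
A_sys = 0.9599

0.9599


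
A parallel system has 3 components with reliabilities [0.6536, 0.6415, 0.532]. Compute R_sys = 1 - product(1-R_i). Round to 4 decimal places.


Components: [0.6536, 0.6415, 0.532]
(1 - 0.6536) = 0.3464, running product = 0.3464
(1 - 0.6415) = 0.3585, running product = 0.1242
(1 - 0.532) = 0.468, running product = 0.0581
Product of (1-R_i) = 0.0581
R_sys = 1 - 0.0581 = 0.9419

0.9419


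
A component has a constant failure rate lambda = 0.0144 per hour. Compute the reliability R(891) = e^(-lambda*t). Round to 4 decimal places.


lambda = 0.0144
t = 891
lambda * t = 12.8304
R(t) = e^(-12.8304)
R(t) = 0.0

0.0


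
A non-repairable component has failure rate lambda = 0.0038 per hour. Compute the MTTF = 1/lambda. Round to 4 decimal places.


lambda = 0.0038
MTTF = 1 / 0.0038
MTTF = 263.1579

263.1579


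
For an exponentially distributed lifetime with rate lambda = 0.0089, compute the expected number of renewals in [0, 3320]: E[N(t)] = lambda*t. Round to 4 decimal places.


lambda = 0.0089
t = 3320
E[N(t)] = lambda * t
E[N(t)] = 0.0089 * 3320
E[N(t)] = 29.548

29.548


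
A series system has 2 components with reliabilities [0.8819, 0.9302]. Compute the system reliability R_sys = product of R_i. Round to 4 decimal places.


Components: [0.8819, 0.9302]
After component 1 (R=0.8819): product = 0.8819
After component 2 (R=0.9302): product = 0.8203
R_sys = 0.8203

0.8203


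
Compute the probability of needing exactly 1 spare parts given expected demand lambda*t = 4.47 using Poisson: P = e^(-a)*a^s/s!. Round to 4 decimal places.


a = 4.47, s = 1
e^(-a) = e^(-4.47) = 0.0114
a^s = 4.47^1 = 4.47
s! = 1
P = 0.0114 * 4.47 / 1
P = 0.0512

0.0512


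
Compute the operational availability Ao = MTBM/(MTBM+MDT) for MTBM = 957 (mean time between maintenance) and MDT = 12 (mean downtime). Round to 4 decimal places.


MTBM = 957
MDT = 12
MTBM + MDT = 969
Ao = 957 / 969
Ao = 0.9876

0.9876


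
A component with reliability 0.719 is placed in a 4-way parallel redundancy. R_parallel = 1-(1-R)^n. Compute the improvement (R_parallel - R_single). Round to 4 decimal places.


R_single = 0.719, n = 4
1 - R_single = 0.281
(1 - R_single)^n = 0.281^4 = 0.0062
R_parallel = 1 - 0.0062 = 0.9938
Improvement = 0.9938 - 0.719
Improvement = 0.2748

0.2748


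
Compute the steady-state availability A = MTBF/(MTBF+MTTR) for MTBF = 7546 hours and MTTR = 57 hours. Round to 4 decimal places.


MTBF = 7546
MTTR = 57
MTBF + MTTR = 7603
A = 7546 / 7603
A = 0.9925

0.9925


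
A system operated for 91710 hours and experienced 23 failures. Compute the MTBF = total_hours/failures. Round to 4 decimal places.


total_hours = 91710
failures = 23
MTBF = 91710 / 23
MTBF = 3987.3913

3987.3913


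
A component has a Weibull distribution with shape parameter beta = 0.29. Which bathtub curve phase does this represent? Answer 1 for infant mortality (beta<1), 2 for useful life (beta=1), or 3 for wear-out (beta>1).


beta = 0.29
Compare beta to 1:
beta < 1 => infant mortality (phase 1)
beta = 1 => useful life (phase 2)
beta > 1 => wear-out (phase 3)
Since beta = 0.29, this is infant mortality (decreasing failure rate)
Phase = 1

1


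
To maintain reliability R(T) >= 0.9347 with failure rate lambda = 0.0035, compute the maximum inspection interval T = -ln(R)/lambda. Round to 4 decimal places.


R_target = 0.9347
lambda = 0.0035
-ln(0.9347) = 0.0675
T = 0.0675 / 0.0035
T = 19.2942

19.2942


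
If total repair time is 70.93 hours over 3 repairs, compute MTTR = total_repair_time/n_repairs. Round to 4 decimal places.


total_repair_time = 70.93
n_repairs = 3
MTTR = 70.93 / 3
MTTR = 23.6433

23.6433


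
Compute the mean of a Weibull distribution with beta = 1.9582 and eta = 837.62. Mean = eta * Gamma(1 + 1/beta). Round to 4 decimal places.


beta = 1.9582, eta = 837.62
1/beta = 0.5107
1 + 1/beta = 1.5107
Gamma(1.5107) = 0.8866
Mean = 837.62 * 0.8866
Mean = 742.65

742.65


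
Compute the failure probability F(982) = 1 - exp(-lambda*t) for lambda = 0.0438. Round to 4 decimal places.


lambda = 0.0438, t = 982
lambda * t = 43.0116
exp(-43.0116) = 0.0
F(t) = 1 - 0.0
F(t) = 1.0

1.0


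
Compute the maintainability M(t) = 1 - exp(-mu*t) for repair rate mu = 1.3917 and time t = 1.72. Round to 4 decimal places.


mu = 1.3917, t = 1.72
mu * t = 1.3917 * 1.72 = 2.3937
exp(-2.3937) = 0.0913
M(t) = 1 - 0.0913
M(t) = 0.9087

0.9087


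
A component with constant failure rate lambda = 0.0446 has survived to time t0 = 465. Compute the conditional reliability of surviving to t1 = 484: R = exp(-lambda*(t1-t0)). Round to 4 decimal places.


lambda = 0.0446
t0 = 465, t1 = 484
t1 - t0 = 19
lambda * (t1-t0) = 0.0446 * 19 = 0.8474
R = exp(-0.8474)
R = 0.4285

0.4285


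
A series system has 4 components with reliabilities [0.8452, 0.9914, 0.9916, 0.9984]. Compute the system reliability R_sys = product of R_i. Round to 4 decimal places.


Components: [0.8452, 0.9914, 0.9916, 0.9984]
After component 1 (R=0.8452): product = 0.8452
After component 2 (R=0.9914): product = 0.8379
After component 3 (R=0.9916): product = 0.8309
After component 4 (R=0.9984): product = 0.8296
R_sys = 0.8296

0.8296


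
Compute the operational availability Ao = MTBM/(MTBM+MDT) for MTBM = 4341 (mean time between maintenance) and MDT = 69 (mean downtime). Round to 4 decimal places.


MTBM = 4341
MDT = 69
MTBM + MDT = 4410
Ao = 4341 / 4410
Ao = 0.9844

0.9844


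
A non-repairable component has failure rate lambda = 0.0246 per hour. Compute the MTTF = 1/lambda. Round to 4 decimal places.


lambda = 0.0246
MTTF = 1 / 0.0246
MTTF = 40.6504

40.6504


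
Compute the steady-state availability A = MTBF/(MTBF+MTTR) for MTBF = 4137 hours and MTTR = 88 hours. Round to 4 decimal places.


MTBF = 4137
MTTR = 88
MTBF + MTTR = 4225
A = 4137 / 4225
A = 0.9792

0.9792


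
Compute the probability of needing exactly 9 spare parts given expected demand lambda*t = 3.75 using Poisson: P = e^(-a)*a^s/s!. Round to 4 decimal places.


a = 3.75, s = 9
e^(-a) = e^(-3.75) = 0.0235
a^s = 3.75^9 = 146649.7779
s! = 362880
P = 0.0235 * 146649.7779 / 362880
P = 0.0095

0.0095


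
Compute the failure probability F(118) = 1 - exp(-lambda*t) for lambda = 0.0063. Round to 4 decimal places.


lambda = 0.0063, t = 118
lambda * t = 0.7434
exp(-0.7434) = 0.4755
F(t) = 1 - 0.4755
F(t) = 0.5245

0.5245


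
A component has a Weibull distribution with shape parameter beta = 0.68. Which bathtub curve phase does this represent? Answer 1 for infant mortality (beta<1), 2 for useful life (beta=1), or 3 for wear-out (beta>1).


beta = 0.68
Compare beta to 1:
beta < 1 => infant mortality (phase 1)
beta = 1 => useful life (phase 2)
beta > 1 => wear-out (phase 3)
Since beta = 0.68, this is infant mortality (decreasing failure rate)
Phase = 1

1


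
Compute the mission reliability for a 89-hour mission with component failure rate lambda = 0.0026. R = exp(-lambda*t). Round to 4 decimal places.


lambda = 0.0026
mission_time = 89
lambda * t = 0.0026 * 89 = 0.2314
R = exp(-0.2314)
R = 0.7934

0.7934


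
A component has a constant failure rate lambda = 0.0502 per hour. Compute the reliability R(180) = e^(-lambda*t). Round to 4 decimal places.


lambda = 0.0502
t = 180
lambda * t = 9.036
R(t) = e^(-9.036)
R(t) = 0.0001

0.0001


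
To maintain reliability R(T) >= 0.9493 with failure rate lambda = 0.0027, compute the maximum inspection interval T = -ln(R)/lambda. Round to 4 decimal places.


R_target = 0.9493
lambda = 0.0027
-ln(0.9493) = 0.052
T = 0.052 / 0.0027
T = 19.2705

19.2705


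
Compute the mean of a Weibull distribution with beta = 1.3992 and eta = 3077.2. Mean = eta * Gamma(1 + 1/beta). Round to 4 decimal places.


beta = 1.3992, eta = 3077.2
1/beta = 0.7147
1 + 1/beta = 1.7147
Gamma(1.7147) = 0.9115
Mean = 3077.2 * 0.9115
Mean = 2804.8839

2804.8839


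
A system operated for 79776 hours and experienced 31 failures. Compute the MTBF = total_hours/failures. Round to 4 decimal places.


total_hours = 79776
failures = 31
MTBF = 79776 / 31
MTBF = 2573.4194

2573.4194


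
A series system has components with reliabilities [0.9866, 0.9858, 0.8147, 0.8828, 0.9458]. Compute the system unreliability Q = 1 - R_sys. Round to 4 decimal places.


Components: [0.9866, 0.9858, 0.8147, 0.8828, 0.9458]
After component 1: product = 0.9866
After component 2: product = 0.9726
After component 3: product = 0.7924
After component 4: product = 0.6995
After component 5: product = 0.6616
R_sys = 0.6616
Q = 1 - 0.6616 = 0.3384

0.3384


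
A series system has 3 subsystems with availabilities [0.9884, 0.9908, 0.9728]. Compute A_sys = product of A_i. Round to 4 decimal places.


Subsystems: [0.9884, 0.9908, 0.9728]
After subsystem 1 (A=0.9884): product = 0.9884
After subsystem 2 (A=0.9908): product = 0.9793
After subsystem 3 (A=0.9728): product = 0.9527
A_sys = 0.9527

0.9527


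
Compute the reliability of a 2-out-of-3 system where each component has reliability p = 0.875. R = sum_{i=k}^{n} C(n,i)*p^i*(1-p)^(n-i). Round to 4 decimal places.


k = 2, n = 3, p = 0.875
i=2: C(3,2)=3 * 0.875^2 * 0.125^1 = 0.2871
i=3: C(3,3)=1 * 0.875^3 * 0.125^0 = 0.6699
R = sum of terms = 0.957

0.957


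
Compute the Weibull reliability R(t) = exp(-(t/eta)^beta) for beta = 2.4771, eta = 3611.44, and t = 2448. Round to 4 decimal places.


beta = 2.4771, eta = 3611.44, t = 2448
t/eta = 2448 / 3611.44 = 0.6778
(t/eta)^beta = 0.6778^2.4771 = 0.3817
R(t) = exp(-0.3817)
R(t) = 0.6827

0.6827


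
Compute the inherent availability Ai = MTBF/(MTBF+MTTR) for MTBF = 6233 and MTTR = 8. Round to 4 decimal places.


MTBF = 6233
MTTR = 8
MTBF + MTTR = 6241
Ai = 6233 / 6241
Ai = 0.9987

0.9987


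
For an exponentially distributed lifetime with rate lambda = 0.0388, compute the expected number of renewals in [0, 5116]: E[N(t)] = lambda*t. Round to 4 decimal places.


lambda = 0.0388
t = 5116
E[N(t)] = lambda * t
E[N(t)] = 0.0388 * 5116
E[N(t)] = 198.5008

198.5008


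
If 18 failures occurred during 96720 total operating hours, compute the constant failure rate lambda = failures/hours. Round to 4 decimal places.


failures = 18
total_hours = 96720
lambda = 18 / 96720
lambda = 0.0002

0.0002


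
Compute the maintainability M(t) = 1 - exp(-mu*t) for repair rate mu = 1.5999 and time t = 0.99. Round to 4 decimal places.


mu = 1.5999, t = 0.99
mu * t = 1.5999 * 0.99 = 1.5839
exp(-1.5839) = 0.2052
M(t) = 1 - 0.2052
M(t) = 0.7948

0.7948


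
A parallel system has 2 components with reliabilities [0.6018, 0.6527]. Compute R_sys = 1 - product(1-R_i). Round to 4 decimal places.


Components: [0.6018, 0.6527]
(1 - 0.6018) = 0.3982, running product = 0.3982
(1 - 0.6527) = 0.3473, running product = 0.1383
Product of (1-R_i) = 0.1383
R_sys = 1 - 0.1383 = 0.8617

0.8617


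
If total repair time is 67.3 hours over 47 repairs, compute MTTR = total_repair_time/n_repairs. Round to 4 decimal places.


total_repair_time = 67.3
n_repairs = 47
MTTR = 67.3 / 47
MTTR = 1.4319

1.4319


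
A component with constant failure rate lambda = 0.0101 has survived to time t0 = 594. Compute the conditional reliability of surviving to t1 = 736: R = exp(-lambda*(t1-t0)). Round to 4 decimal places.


lambda = 0.0101
t0 = 594, t1 = 736
t1 - t0 = 142
lambda * (t1-t0) = 0.0101 * 142 = 1.4342
R = exp(-1.4342)
R = 0.2383

0.2383


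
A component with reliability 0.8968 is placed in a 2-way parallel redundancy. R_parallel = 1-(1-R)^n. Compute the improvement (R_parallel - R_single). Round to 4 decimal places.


R_single = 0.8968, n = 2
1 - R_single = 0.1032
(1 - R_single)^n = 0.1032^2 = 0.0107
R_parallel = 1 - 0.0107 = 0.9893
Improvement = 0.9893 - 0.8968
Improvement = 0.0925

0.0925


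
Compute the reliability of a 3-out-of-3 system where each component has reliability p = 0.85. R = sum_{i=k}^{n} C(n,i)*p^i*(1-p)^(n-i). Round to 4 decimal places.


k = 3, n = 3, p = 0.85
i=3: C(3,3)=1 * 0.85^3 * 0.15^0 = 0.6141
R = sum of terms = 0.6141

0.6141


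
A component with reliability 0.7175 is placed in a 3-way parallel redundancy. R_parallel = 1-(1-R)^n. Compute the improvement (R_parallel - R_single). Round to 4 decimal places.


R_single = 0.7175, n = 3
1 - R_single = 0.2825
(1 - R_single)^n = 0.2825^3 = 0.0225
R_parallel = 1 - 0.0225 = 0.9775
Improvement = 0.9775 - 0.7175
Improvement = 0.26

0.26


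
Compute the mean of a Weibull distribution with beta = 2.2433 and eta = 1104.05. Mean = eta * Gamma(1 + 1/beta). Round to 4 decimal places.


beta = 2.2433, eta = 1104.05
1/beta = 0.4458
1 + 1/beta = 1.4458
Gamma(1.4458) = 0.8857
Mean = 1104.05 * 0.8857
Mean = 977.8698

977.8698


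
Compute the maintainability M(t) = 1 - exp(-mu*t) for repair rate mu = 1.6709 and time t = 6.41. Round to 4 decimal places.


mu = 1.6709, t = 6.41
mu * t = 1.6709 * 6.41 = 10.7105
exp(-10.7105) = 0.0
M(t) = 1 - 0.0
M(t) = 1.0

1.0


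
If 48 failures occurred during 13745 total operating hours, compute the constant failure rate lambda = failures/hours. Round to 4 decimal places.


failures = 48
total_hours = 13745
lambda = 48 / 13745
lambda = 0.0035

0.0035


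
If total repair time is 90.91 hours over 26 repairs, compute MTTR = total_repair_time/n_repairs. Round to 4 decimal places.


total_repair_time = 90.91
n_repairs = 26
MTTR = 90.91 / 26
MTTR = 3.4965

3.4965


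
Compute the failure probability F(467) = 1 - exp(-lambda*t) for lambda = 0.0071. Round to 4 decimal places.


lambda = 0.0071, t = 467
lambda * t = 3.3157
exp(-3.3157) = 0.0363
F(t) = 1 - 0.0363
F(t) = 0.9637

0.9637


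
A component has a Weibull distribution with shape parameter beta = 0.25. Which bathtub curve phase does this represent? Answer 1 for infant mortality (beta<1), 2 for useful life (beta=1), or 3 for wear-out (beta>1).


beta = 0.25
Compare beta to 1:
beta < 1 => infant mortality (phase 1)
beta = 1 => useful life (phase 2)
beta > 1 => wear-out (phase 3)
Since beta = 0.25, this is infant mortality (decreasing failure rate)
Phase = 1

1


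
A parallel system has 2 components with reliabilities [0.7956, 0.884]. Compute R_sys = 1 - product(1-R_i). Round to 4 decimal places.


Components: [0.7956, 0.884]
(1 - 0.7956) = 0.2044, running product = 0.2044
(1 - 0.884) = 0.116, running product = 0.0237
Product of (1-R_i) = 0.0237
R_sys = 1 - 0.0237 = 0.9763

0.9763


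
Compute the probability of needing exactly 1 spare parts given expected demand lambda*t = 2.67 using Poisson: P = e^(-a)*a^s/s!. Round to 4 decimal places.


a = 2.67, s = 1
e^(-a) = e^(-2.67) = 0.0693
a^s = 2.67^1 = 2.67
s! = 1
P = 0.0693 * 2.67 / 1
P = 0.1849

0.1849
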